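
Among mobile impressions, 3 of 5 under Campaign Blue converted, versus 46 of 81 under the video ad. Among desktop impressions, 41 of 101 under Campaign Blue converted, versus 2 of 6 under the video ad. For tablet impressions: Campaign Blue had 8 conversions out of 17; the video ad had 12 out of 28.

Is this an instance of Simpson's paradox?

Yes

Mobile: Campaign Blue 3/5 = 60.0%, the video ad 46/81 = 56.8% → Campaign Blue
Desktop: Campaign Blue 41/101 = 40.6%, the video ad 2/6 = 33.3% → Campaign Blue
Tablet: Campaign Blue 8/17 = 47.1%, the video ad 12/28 = 42.9% → Campaign Blue
Overall: Campaign Blue 52/123 = 42.3%, the video ad 60/115 = 52.2% → the video ad
Campaign Blue wins each device group but the video ad wins overall — the comparison reverses. Campaign Blue's impressions skew toward desktop, which has a lower base rate.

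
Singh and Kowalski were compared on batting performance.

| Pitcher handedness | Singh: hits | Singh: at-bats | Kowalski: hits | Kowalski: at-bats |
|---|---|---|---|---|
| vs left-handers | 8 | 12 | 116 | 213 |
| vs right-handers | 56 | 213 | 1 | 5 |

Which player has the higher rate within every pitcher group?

Singh

Vs left-handers: Singh 8/12 = 66.7%, Kowalski 116/213 = 54.5% → Singh
Vs right-handers: Singh 56/213 = 26.3%, Kowalski 1/5 = 20.0% → Singh
Singh has the higher rate in both groups.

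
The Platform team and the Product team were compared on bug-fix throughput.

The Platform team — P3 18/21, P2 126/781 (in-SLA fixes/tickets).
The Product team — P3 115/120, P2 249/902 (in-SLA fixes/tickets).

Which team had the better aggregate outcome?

P3: the Platform team 18/21 = 85.7%, the Product team 115/120 = 95.8% → the Product team
P2: the Platform team 126/781 = 16.1%, the Product team 249/902 = 27.6% → the Product team
Overall: the Platform team 144/802 = 18.0%, the Product team 364/1022 = 35.6% → the Product team

the Product team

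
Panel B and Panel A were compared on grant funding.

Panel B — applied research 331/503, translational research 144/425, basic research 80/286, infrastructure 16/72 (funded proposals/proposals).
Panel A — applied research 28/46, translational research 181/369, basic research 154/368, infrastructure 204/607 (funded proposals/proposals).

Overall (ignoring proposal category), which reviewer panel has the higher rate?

Panel B

Applied research: Panel B 331/503 = 65.8%, Panel A 28/46 = 60.9% → Panel B
Translational research: Panel B 144/425 = 33.9%, Panel A 181/369 = 49.1% → Panel A
Basic research: Panel B 80/286 = 28.0%, Panel A 154/368 = 41.8% → Panel A
Infrastructure: Panel B 16/72 = 22.2%, Panel A 204/607 = 33.6% → Panel A
Overall: Panel B 571/1286 = 44.4%, Panel A 567/1390 = 40.8% → Panel B
(Neither sweeps every proposal group, but Panel B has the higher pooled rate.)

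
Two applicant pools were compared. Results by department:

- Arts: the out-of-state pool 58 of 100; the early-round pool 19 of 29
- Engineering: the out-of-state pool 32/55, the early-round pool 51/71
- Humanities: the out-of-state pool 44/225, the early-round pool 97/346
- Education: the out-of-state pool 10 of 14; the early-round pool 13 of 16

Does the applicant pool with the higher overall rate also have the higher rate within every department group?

Yes

Arts: the out-of-state pool 58/100 = 58.0%, the early-round pool 19/29 = 65.5% → the early-round pool
Engineering: the out-of-state pool 32/55 = 58.2%, the early-round pool 51/71 = 71.8% → the early-round pool
Humanities: the out-of-state pool 44/225 = 19.6%, the early-round pool 97/346 = 28.0% → the early-round pool
Education: the out-of-state pool 10/14 = 71.4%, the early-round pool 13/16 = 81.2% → the early-round pool
Overall: the out-of-state pool 144/394 = 36.5%, the early-round pool 180/462 = 39.0% → the early-round pool
The early-round pool wins overall and in every department group — no reversal.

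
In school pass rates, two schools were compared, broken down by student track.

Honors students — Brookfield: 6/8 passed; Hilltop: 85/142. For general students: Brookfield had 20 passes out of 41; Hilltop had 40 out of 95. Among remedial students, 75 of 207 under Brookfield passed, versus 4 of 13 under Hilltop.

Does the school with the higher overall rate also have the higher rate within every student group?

Honors: Brookfield 6/8 = 75.0%, Hilltop 85/142 = 59.9% → Brookfield
General: Brookfield 20/41 = 48.8%, Hilltop 40/95 = 42.1% → Brookfield
Remedial: Brookfield 75/207 = 36.2%, Hilltop 4/13 = 30.8% → Brookfield
Overall: Brookfield 101/256 = 39.5%, Hilltop 129/250 = 51.6% → Hilltop
Brookfield wins each student group but Hilltop wins overall — the comparison reverses. Brookfield's students skew toward remedial, which has a lower base rate.

No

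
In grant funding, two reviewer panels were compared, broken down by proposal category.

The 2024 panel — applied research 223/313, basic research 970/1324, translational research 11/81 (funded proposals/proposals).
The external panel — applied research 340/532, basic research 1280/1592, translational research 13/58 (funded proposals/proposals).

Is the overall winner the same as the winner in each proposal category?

Applied research: the 2024 panel 223/313 = 71.2%, the external panel 340/532 = 63.9% → the 2024 panel
Basic research: the 2024 panel 970/1324 = 73.3%, the external panel 1280/1592 = 80.4% → the external panel
Translational research: the 2024 panel 11/81 = 13.6%, the external panel 13/58 = 22.4% → the external panel
Overall: the 2024 panel 1204/1718 = 70.1%, the external panel 1633/2182 = 74.8% → the external panel
Neither sweeps: the 2024 panel wins 1 of 3 groups, the external panel wins 2. The external panel wins overall but not every group — no Simpson reversal.

No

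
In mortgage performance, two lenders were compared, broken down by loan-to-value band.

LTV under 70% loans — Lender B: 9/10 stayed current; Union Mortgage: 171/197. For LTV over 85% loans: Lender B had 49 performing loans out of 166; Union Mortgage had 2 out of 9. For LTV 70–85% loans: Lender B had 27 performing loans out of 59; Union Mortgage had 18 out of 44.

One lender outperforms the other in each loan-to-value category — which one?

Lender B

LTV under 70%: Lender B 9/10 = 90.0%, Union Mortgage 171/197 = 86.8% → Lender B
LTV over 85%: Lender B 49/166 = 29.5%, Union Mortgage 2/9 = 22.2% → Lender B
LTV 70–85%: Lender B 27/59 = 45.8%, Union Mortgage 18/44 = 40.9% → Lender B
Lender B has the higher rate in all 3 groups.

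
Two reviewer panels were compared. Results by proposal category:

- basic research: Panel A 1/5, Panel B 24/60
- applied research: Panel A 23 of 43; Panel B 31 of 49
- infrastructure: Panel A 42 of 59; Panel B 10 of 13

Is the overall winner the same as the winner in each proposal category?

Basic research: Panel A 1/5 = 20.0%, Panel B 24/60 = 40.0% → Panel B
Applied research: Panel A 23/43 = 53.5%, Panel B 31/49 = 63.3% → Panel B
Infrastructure: Panel A 42/59 = 71.2%, Panel B 10/13 = 76.9% → Panel B
Overall: Panel A 66/107 = 61.7%, Panel B 65/122 = 53.3% → Panel A
Panel B wins each proposal group but Panel A wins overall — the comparison reverses. Panel B's proposals skew toward basic research, which has a lower base rate.

No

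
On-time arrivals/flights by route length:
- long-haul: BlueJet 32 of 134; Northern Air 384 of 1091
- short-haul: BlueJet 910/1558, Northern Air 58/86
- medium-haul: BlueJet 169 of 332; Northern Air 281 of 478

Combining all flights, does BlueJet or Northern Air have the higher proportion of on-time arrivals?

Long-haul: BlueJet 32/134 = 23.9%, Northern Air 384/1091 = 35.2% → Northern Air
Short-haul: BlueJet 910/1558 = 58.4%, Northern Air 58/86 = 67.4% → Northern Air
Medium-haul: BlueJet 169/332 = 50.9%, Northern Air 281/478 = 58.8% → Northern Air
Overall: BlueJet 1111/2024 = 54.9%, Northern Air 723/1655 = 43.7% → BlueJet
(Northern Air wins every route group but BlueJet wins overall — Northern Air's flights skew toward the low-rate long-haul group.)

BlueJet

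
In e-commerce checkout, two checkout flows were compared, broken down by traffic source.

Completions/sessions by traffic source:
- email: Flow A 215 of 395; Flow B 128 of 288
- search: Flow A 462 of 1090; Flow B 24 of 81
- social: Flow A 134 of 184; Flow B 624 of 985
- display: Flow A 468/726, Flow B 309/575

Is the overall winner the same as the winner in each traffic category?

Email: Flow A 215/395 = 54.4%, Flow B 128/288 = 44.4% → Flow A
Search: Flow A 462/1090 = 42.4%, Flow B 24/81 = 29.6% → Flow A
Social: Flow A 134/184 = 72.8%, Flow B 624/985 = 63.4% → Flow A
Display: Flow A 468/726 = 64.5%, Flow B 309/575 = 53.7% → Flow A
Overall: Flow A 1279/2395 = 53.4%, Flow B 1085/1929 = 56.2% → Flow B
Flow A wins each traffic group but Flow B wins overall — the comparison reverses. Flow A's sessions skew toward search, which has a lower base rate.

No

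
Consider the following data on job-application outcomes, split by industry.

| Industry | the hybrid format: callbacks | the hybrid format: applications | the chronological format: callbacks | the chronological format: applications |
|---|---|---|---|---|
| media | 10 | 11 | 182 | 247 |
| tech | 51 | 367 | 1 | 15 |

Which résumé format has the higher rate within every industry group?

Media: the hybrid format 10/11 = 90.9%, the chronological format 182/247 = 73.7% → the hybrid format
Tech: the hybrid format 51/367 = 13.9%, the chronological format 1/15 = 6.7% → the hybrid format
The hybrid format has the higher rate in both groups.

the hybrid format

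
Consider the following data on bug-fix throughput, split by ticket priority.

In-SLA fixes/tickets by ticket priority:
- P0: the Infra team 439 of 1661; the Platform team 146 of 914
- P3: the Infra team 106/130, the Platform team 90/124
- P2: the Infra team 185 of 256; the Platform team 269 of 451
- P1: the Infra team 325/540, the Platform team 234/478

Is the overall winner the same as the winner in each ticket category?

Yes

P0: the Infra team 439/1661 = 26.4%, the Platform team 146/914 = 16.0% → the Infra team
P3: the Infra team 106/130 = 81.5%, the Platform team 90/124 = 72.6% → the Infra team
P2: the Infra team 185/256 = 72.3%, the Platform team 269/451 = 59.6% → the Infra team
P1: the Infra team 325/540 = 60.2%, the Platform team 234/478 = 49.0% → the Infra team
Overall: the Infra team 1055/2587 = 40.8%, the Platform team 739/1967 = 37.6% → the Infra team
The Infra team wins overall and in every ticket group — no reversal.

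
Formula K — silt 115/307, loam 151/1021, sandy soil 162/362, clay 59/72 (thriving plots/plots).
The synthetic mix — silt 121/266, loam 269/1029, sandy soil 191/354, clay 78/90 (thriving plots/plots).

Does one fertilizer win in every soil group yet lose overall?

Silt: Formula K 115/307 = 37.5%, the synthetic mix 121/266 = 45.5% → the synthetic mix
Loam: Formula K 151/1021 = 14.8%, the synthetic mix 269/1029 = 26.1% → the synthetic mix
Sandy soil: Formula K 162/362 = 44.8%, the synthetic mix 191/354 = 54.0% → the synthetic mix
Clay: Formula K 59/72 = 81.9%, the synthetic mix 78/90 = 86.7% → the synthetic mix
Overall: Formula K 487/1762 = 27.6%, the synthetic mix 659/1739 = 37.9% → the synthetic mix
The synthetic mix wins overall and in every soil group — no reversal.

No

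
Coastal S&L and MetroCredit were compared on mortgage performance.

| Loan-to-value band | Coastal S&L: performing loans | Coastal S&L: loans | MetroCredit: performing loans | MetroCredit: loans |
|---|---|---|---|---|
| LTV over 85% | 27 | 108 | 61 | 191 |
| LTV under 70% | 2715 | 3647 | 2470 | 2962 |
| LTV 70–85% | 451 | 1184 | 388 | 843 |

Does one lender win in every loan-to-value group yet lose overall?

LTV over 85%: Coastal S&L 27/108 = 25.0%, MetroCredit 61/191 = 31.9% → MetroCredit
LTV under 70%: Coastal S&L 2715/3647 = 74.4%, MetroCredit 2470/2962 = 83.4% → MetroCredit
LTV 70–85%: Coastal S&L 451/1184 = 38.1%, MetroCredit 388/843 = 46.0% → MetroCredit
Overall: Coastal S&L 3193/4939 = 64.6%, MetroCredit 2919/3996 = 73.0% → MetroCredit
MetroCredit wins overall and in every loan-to-value group — no reversal.

No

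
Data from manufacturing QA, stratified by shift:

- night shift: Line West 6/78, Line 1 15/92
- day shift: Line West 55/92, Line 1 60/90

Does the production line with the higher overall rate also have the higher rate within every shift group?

Yes

Night shift: Line West 6/78 = 7.7%, Line 1 15/92 = 16.3% → Line 1
Day shift: Line West 55/92 = 59.8%, Line 1 60/90 = 66.7% → Line 1
Overall: Line West 61/170 = 35.9%, Line 1 75/182 = 41.2% → Line 1
Line 1 wins overall and in every shift group — no reversal.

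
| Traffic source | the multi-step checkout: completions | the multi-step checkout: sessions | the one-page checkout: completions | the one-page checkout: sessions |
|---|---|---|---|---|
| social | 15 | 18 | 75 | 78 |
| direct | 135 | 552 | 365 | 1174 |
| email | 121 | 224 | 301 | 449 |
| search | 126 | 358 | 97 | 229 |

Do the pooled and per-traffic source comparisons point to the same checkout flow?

Yes

Social: the multi-step checkout 15/18 = 83.3%, the one-page checkout 75/78 = 96.2% → the one-page checkout
Direct: the multi-step checkout 135/552 = 24.5%, the one-page checkout 365/1174 = 31.1% → the one-page checkout
Email: the multi-step checkout 121/224 = 54.0%, the one-page checkout 301/449 = 67.0% → the one-page checkout
Search: the multi-step checkout 126/358 = 35.2%, the one-page checkout 97/229 = 42.4% → the one-page checkout
Overall: the multi-step checkout 397/1152 = 34.5%, the one-page checkout 838/1930 = 43.4% → the one-page checkout
The one-page checkout wins overall and in every traffic group — no reversal.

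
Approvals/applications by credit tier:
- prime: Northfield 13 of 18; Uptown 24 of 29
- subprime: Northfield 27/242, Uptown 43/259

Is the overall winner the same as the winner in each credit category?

Prime: Northfield 13/18 = 72.2%, Uptown 24/29 = 82.8% → Uptown
Subprime: Northfield 27/242 = 11.2%, Uptown 43/259 = 16.6% → Uptown
Overall: Northfield 40/260 = 15.4%, Uptown 67/288 = 23.3% → Uptown
Uptown wins overall and in every credit group — no reversal.

Yes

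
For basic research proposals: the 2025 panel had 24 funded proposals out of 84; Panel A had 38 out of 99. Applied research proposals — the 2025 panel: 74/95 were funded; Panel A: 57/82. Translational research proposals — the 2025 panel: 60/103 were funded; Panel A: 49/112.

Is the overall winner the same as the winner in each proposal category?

No

Basic research: the 2025 panel 24/84 = 28.6%, Panel A 38/99 = 38.4% → Panel A
Applied research: the 2025 panel 74/95 = 77.9%, Panel A 57/82 = 69.5% → the 2025 panel
Translational research: the 2025 panel 60/103 = 58.3%, Panel A 49/112 = 43.8% → the 2025 panel
Overall: the 2025 panel 158/282 = 56.0%, Panel A 144/293 = 49.1% → the 2025 panel
Neither sweeps: the 2025 panel wins 2 of 3 groups, Panel A wins 1. The 2025 panel wins overall but not every group — no Simpson reversal.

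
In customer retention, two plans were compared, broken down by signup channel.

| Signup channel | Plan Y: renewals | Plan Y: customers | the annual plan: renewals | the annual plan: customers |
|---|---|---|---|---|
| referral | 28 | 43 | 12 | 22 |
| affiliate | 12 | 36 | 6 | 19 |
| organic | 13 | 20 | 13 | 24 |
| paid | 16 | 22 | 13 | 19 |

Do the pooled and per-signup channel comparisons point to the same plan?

Yes

Referral: Plan Y 28/43 = 65.1%, the annual plan 12/22 = 54.5% → Plan Y
Affiliate: Plan Y 12/36 = 33.3%, the annual plan 6/19 = 31.6% → Plan Y
Organic: Plan Y 13/20 = 65.0%, the annual plan 13/24 = 54.2% → Plan Y
Paid: Plan Y 16/22 = 72.7%, the annual plan 13/19 = 68.4% → Plan Y
Overall: Plan Y 69/121 = 57.0%, the annual plan 44/84 = 52.4% → Plan Y
Plan Y wins overall and in every signup group — no reversal.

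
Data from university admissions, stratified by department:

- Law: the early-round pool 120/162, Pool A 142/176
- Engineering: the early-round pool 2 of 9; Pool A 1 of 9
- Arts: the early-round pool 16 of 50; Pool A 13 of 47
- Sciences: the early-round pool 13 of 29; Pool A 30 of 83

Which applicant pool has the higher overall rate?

the early-round pool

Law: the early-round pool 120/162 = 74.1%, Pool A 142/176 = 80.7% → Pool A
Engineering: the early-round pool 2/9 = 22.2%, Pool A 1/9 = 11.1% → the early-round pool
Arts: the early-round pool 16/50 = 32.0%, Pool A 13/47 = 27.7% → the early-round pool
Sciences: the early-round pool 13/29 = 44.8%, Pool A 30/83 = 36.1% → the early-round pool
Overall: the early-round pool 151/250 = 60.4%, Pool A 186/315 = 59.0% → the early-round pool
(Neither sweeps every department group, but the early-round pool has the higher pooled rate.)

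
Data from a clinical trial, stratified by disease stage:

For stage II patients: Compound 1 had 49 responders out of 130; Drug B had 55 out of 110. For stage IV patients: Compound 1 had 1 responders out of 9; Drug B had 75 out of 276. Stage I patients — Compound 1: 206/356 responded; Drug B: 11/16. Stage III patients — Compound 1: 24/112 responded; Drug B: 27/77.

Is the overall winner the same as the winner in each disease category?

Stage II: Compound 1 49/130 = 37.7%, Drug B 55/110 = 50.0% → Drug B
Stage IV: Compound 1 1/9 = 11.1%, Drug B 75/276 = 27.2% → Drug B
Stage I: Compound 1 206/356 = 57.9%, Drug B 11/16 = 68.8% → Drug B
Stage III: Compound 1 24/112 = 21.4%, Drug B 27/77 = 35.1% → Drug B
Overall: Compound 1 280/607 = 46.1%, Drug B 168/479 = 35.1% → Compound 1
Drug B wins each disease group but Compound 1 wins overall — the comparison reverses. Drug B's patients skew toward stage IV, which has a lower base rate.

No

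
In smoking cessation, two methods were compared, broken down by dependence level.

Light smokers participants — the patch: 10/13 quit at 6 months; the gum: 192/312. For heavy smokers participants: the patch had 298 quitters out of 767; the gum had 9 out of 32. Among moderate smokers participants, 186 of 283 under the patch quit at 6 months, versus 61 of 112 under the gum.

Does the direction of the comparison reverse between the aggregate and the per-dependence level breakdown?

Yes

Light smokers: the patch 10/13 = 76.9%, the gum 192/312 = 61.5% → the patch
Heavy smokers: the patch 298/767 = 38.9%, the gum 9/32 = 28.1% → the patch
Moderate smokers: the patch 186/283 = 65.7%, the gum 61/112 = 54.5% → the patch
Overall: the patch 494/1063 = 46.5%, the gum 262/456 = 57.5% → the gum
The patch wins each dependence group but the gum wins overall — the comparison reverses. The patch's participants skew toward heavy smokers, which has a lower base rate.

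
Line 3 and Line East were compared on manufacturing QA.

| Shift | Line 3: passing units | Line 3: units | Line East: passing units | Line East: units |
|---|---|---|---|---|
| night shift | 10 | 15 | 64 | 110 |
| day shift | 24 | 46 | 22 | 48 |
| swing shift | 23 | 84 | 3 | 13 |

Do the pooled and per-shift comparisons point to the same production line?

Night shift: Line 3 10/15 = 66.7%, Line East 64/110 = 58.2% → Line 3
Day shift: Line 3 24/46 = 52.2%, Line East 22/48 = 45.8% → Line 3
Swing shift: Line 3 23/84 = 27.4%, Line East 3/13 = 23.1% → Line 3
Overall: Line 3 57/145 = 39.3%, Line East 89/171 = 52.0% → Line East
Line 3 wins each shift group but Line East wins overall — the comparison reverses. Line 3's units skew toward swing shift, which has a lower base rate.

No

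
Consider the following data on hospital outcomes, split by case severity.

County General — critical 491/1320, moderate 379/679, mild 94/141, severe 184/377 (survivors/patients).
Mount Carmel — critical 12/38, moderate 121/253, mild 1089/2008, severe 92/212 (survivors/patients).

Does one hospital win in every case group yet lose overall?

Yes

Critical: County General 491/1320 = 37.2%, Mount Carmel 12/38 = 31.6% → County General
Moderate: County General 379/679 = 55.8%, Mount Carmel 121/253 = 47.8% → County General
Mild: County General 94/141 = 66.7%, Mount Carmel 1089/2008 = 54.2% → County General
Severe: County General 184/377 = 48.8%, Mount Carmel 92/212 = 43.4% → County General
Overall: County General 1148/2517 = 45.6%, Mount Carmel 1314/2511 = 52.3% → Mount Carmel
County General wins each case group but Mount Carmel wins overall — the comparison reverses. County General's patients skew toward critical, which has a lower base rate.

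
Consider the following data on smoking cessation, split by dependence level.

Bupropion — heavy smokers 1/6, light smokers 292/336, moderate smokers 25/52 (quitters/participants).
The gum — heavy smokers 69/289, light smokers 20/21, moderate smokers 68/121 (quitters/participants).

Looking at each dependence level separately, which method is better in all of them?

Heavy smokers: bupropion 1/6 = 16.7%, the gum 69/289 = 23.9% → the gum
Light smokers: bupropion 292/336 = 86.9%, the gum 20/21 = 95.2% → the gum
Moderate smokers: bupropion 25/52 = 48.1%, the gum 68/121 = 56.2% → the gum
The gum has the higher rate in all 3 groups.

the gum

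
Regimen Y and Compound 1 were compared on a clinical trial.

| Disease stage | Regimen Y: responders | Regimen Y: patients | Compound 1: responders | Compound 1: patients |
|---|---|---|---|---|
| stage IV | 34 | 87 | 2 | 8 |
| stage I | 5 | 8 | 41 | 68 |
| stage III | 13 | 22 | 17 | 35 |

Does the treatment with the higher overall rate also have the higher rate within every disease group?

Stage IV: Regimen Y 34/87 = 39.1%, Compound 1 2/8 = 25.0% → Regimen Y
Stage I: Regimen Y 5/8 = 62.5%, Compound 1 41/68 = 60.3% → Regimen Y
Stage III: Regimen Y 13/22 = 59.1%, Compound 1 17/35 = 48.6% → Regimen Y
Overall: Regimen Y 52/117 = 44.4%, Compound 1 60/111 = 54.1% → Compound 1
Regimen Y wins each disease group but Compound 1 wins overall — the comparison reverses. Regimen Y's patients skew toward stage IV, which has a lower base rate.

No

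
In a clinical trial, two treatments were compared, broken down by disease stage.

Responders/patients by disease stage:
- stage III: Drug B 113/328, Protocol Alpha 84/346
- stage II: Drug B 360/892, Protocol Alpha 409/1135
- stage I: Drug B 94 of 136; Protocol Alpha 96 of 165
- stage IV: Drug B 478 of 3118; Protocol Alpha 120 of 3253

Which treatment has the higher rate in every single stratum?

Stage III: Drug B 113/328 = 34.5%, Protocol Alpha 84/346 = 24.3% → Drug B
Stage II: Drug B 360/892 = 40.4%, Protocol Alpha 409/1135 = 36.0% → Drug B
Stage I: Drug B 94/136 = 69.1%, Protocol Alpha 96/165 = 58.2% → Drug B
Stage IV: Drug B 478/3118 = 15.3%, Protocol Alpha 120/3253 = 3.7% → Drug B
Drug B has the higher rate in all 4 groups.

Drug B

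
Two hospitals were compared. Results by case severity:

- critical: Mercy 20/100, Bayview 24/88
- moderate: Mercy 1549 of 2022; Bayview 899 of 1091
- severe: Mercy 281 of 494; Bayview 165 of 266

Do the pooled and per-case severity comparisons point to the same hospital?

Critical: Mercy 20/100 = 20.0%, Bayview 24/88 = 27.3% → Bayview
Moderate: Mercy 1549/2022 = 76.6%, Bayview 899/1091 = 82.4% → Bayview
Severe: Mercy 281/494 = 56.9%, Bayview 165/266 = 62.0% → Bayview
Overall: Mercy 1850/2616 = 70.7%, Bayview 1088/1445 = 75.3% → Bayview
Bayview wins overall and in every case group — no reversal.

Yes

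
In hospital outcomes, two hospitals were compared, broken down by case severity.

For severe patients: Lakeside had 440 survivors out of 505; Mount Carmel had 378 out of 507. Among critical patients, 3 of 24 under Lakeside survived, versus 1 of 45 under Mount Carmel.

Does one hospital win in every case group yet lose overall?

Severe: Lakeside 440/505 = 87.1%, Mount Carmel 378/507 = 74.6% → Lakeside
Critical: Lakeside 3/24 = 12.5%, Mount Carmel 1/45 = 2.2% → Lakeside
Overall: Lakeside 443/529 = 83.7%, Mount Carmel 379/552 = 68.7% → Lakeside
Lakeside wins overall and in every case group — no reversal.

No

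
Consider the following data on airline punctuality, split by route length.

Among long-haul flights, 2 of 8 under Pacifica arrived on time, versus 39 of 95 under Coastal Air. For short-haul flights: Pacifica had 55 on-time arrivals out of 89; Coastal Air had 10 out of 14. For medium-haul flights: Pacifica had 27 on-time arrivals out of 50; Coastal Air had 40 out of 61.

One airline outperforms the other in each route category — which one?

Coastal Air

Long-haul: Pacifica 2/8 = 25.0%, Coastal Air 39/95 = 41.1% → Coastal Air
Short-haul: Pacifica 55/89 = 61.8%, Coastal Air 10/14 = 71.4% → Coastal Air
Medium-haul: Pacifica 27/50 = 54.0%, Coastal Air 40/61 = 65.6% → Coastal Air
Coastal Air has the higher rate in all 3 groups.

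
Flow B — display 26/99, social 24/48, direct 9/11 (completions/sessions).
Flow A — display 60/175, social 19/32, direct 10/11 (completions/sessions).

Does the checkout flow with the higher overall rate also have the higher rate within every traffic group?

Display: Flow B 26/99 = 26.3%, Flow A 60/175 = 34.3% → Flow A
Social: Flow B 24/48 = 50.0%, Flow A 19/32 = 59.4% → Flow A
Direct: Flow B 9/11 = 81.8%, Flow A 10/11 = 90.9% → Flow A
Overall: Flow B 59/158 = 37.3%, Flow A 89/218 = 40.8% → Flow A
Flow A wins overall and in every traffic group — no reversal.

Yes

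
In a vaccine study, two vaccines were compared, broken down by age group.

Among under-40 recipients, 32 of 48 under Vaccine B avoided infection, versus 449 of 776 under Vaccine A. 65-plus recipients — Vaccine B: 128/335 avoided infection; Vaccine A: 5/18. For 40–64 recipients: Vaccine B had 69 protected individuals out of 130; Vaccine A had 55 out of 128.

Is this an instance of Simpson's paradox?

Yes

Under-40: Vaccine B 32/48 = 66.7%, Vaccine A 449/776 = 57.9% → Vaccine B
65-plus: Vaccine B 128/335 = 38.2%, Vaccine A 5/18 = 27.8% → Vaccine B
40–64: Vaccine B 69/130 = 53.1%, Vaccine A 55/128 = 43.0% → Vaccine B
Overall: Vaccine B 229/513 = 44.6%, Vaccine A 509/922 = 55.2% → Vaccine A
Vaccine B wins each age group but Vaccine A wins overall — the comparison reverses. Vaccine B's recipients skew toward 65-plus, which has a lower base rate.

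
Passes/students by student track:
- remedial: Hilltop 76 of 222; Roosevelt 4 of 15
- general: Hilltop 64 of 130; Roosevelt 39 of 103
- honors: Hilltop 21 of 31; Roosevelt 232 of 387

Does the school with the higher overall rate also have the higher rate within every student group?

No

Remedial: Hilltop 76/222 = 34.2%, Roosevelt 4/15 = 26.7% → Hilltop
General: Hilltop 64/130 = 49.2%, Roosevelt 39/103 = 37.9% → Hilltop
Honors: Hilltop 21/31 = 67.7%, Roosevelt 232/387 = 59.9% → Hilltop
Overall: Hilltop 161/383 = 42.0%, Roosevelt 275/505 = 54.5% → Roosevelt
Hilltop wins each student group but Roosevelt wins overall — the comparison reverses. Hilltop's students skew toward remedial, which has a lower base rate.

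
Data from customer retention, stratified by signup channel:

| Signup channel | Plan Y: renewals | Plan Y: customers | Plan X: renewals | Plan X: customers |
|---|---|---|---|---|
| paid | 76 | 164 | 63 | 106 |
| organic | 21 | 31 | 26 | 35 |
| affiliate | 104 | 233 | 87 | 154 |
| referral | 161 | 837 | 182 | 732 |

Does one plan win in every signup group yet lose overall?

Paid: Plan Y 76/164 = 46.3%, Plan X 63/106 = 59.4% → Plan X
Organic: Plan Y 21/31 = 67.7%, Plan X 26/35 = 74.3% → Plan X
Affiliate: Plan Y 104/233 = 44.6%, Plan X 87/154 = 56.5% → Plan X
Referral: Plan Y 161/837 = 19.2%, Plan X 182/732 = 24.9% → Plan X
Overall: Plan Y 362/1265 = 28.6%, Plan X 358/1027 = 34.9% → Plan X
Plan X wins overall and in every signup group — no reversal.

No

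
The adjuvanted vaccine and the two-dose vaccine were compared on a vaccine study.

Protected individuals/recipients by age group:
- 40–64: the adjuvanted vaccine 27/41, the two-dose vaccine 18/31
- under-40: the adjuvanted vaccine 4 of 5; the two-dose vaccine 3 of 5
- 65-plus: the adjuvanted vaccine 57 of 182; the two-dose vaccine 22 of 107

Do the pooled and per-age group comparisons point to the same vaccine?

40–64: the adjuvanted vaccine 27/41 = 65.9%, the two-dose vaccine 18/31 = 58.1% → the adjuvanted vaccine
Under-40: the adjuvanted vaccine 4/5 = 80.0%, the two-dose vaccine 3/5 = 60.0% → the adjuvanted vaccine
65-plus: the adjuvanted vaccine 57/182 = 31.3%, the two-dose vaccine 22/107 = 20.6% → the adjuvanted vaccine
Overall: the adjuvanted vaccine 88/228 = 38.6%, the two-dose vaccine 43/143 = 30.1% → the adjuvanted vaccine
The adjuvanted vaccine wins overall and in every age group — no reversal.

Yes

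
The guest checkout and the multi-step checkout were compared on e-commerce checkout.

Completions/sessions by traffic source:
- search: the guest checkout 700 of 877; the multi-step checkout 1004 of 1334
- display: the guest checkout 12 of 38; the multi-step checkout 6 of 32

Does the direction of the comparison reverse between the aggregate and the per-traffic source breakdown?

Search: the guest checkout 700/877 = 79.8%, the multi-step checkout 1004/1334 = 75.3% → the guest checkout
Display: the guest checkout 12/38 = 31.6%, the multi-step checkout 6/32 = 18.8% → the guest checkout
Overall: the guest checkout 712/915 = 77.8%, the multi-step checkout 1010/1366 = 73.9% → the guest checkout
The guest checkout wins overall and in every traffic group — no reversal.

No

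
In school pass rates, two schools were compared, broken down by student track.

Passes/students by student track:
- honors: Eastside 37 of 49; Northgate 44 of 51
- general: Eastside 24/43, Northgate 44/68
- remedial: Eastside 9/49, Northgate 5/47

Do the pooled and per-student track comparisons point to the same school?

No

Honors: Eastside 37/49 = 75.5%, Northgate 44/51 = 86.3% → Northgate
General: Eastside 24/43 = 55.8%, Northgate 44/68 = 64.7% → Northgate
Remedial: Eastside 9/49 = 18.4%, Northgate 5/47 = 10.6% → Eastside
Overall: Eastside 70/141 = 49.6%, Northgate 93/166 = 56.0% → Northgate
Neither sweeps: Eastside wins 1 of 3 groups, Northgate wins 2. Northgate wins overall but not every group — no Simpson reversal.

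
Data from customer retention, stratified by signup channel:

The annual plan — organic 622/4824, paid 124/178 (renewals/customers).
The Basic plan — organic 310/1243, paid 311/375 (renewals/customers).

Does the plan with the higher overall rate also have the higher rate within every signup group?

Yes

Organic: the annual plan 622/4824 = 12.9%, the Basic plan 310/1243 = 24.9% → the Basic plan
Paid: the annual plan 124/178 = 69.7%, the Basic plan 311/375 = 82.9% → the Basic plan
Overall: the annual plan 746/5002 = 14.9%, the Basic plan 621/1618 = 38.4% → the Basic plan
The Basic plan wins overall and in every signup group — no reversal.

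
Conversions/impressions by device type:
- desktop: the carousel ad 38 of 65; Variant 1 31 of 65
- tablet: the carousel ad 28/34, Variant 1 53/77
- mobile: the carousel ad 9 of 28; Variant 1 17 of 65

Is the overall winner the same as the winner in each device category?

Desktop: the carousel ad 38/65 = 58.5%, Variant 1 31/65 = 47.7% → the carousel ad
Tablet: the carousel ad 28/34 = 82.4%, Variant 1 53/77 = 68.8% → the carousel ad
Mobile: the carousel ad 9/28 = 32.1%, Variant 1 17/65 = 26.2% → the carousel ad
Overall: the carousel ad 75/127 = 59.1%, Variant 1 101/207 = 48.8% → the carousel ad
The carousel ad wins overall and in every device group — no reversal.

Yes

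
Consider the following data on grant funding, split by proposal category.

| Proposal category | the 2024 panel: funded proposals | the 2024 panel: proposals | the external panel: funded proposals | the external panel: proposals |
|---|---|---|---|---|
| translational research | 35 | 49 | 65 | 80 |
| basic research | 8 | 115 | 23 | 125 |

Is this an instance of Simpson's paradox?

Translational research: the 2024 panel 35/49 = 71.4%, the external panel 65/80 = 81.2% → the external panel
Basic research: the 2024 panel 8/115 = 7.0%, the external panel 23/125 = 18.4% → the external panel
Overall: the 2024 panel 43/164 = 26.2%, the external panel 88/205 = 42.9% → the external panel
The external panel wins overall and in every proposal group — no reversal.

No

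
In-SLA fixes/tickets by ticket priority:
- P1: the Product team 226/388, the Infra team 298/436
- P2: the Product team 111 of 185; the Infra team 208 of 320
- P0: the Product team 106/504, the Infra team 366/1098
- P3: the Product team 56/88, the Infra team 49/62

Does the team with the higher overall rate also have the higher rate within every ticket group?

Yes

P1: the Product team 226/388 = 58.2%, the Infra team 298/436 = 68.3% → the Infra team
P2: the Product team 111/185 = 60.0%, the Infra team 208/320 = 65.0% → the Infra team
P0: the Product team 106/504 = 21.0%, the Infra team 366/1098 = 33.3% → the Infra team
P3: the Product team 56/88 = 63.6%, the Infra team 49/62 = 79.0% → the Infra team
Overall: the Product team 499/1165 = 42.8%, the Infra team 921/1916 = 48.1% → the Infra team
The Infra team wins overall and in every ticket group — no reversal.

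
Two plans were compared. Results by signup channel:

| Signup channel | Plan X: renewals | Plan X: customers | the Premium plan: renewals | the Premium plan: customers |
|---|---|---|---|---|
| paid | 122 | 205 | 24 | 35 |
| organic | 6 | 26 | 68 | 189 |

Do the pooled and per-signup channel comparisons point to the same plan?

Paid: Plan X 122/205 = 59.5%, the Premium plan 24/35 = 68.6% → the Premium plan
Organic: Plan X 6/26 = 23.1%, the Premium plan 68/189 = 36.0% → the Premium plan
Overall: Plan X 128/231 = 55.4%, the Premium plan 92/224 = 41.1% → Plan X
The Premium plan wins each signup group but Plan X wins overall — the comparison reverses. The Premium plan's customers skew toward organic, which has a lower base rate.

No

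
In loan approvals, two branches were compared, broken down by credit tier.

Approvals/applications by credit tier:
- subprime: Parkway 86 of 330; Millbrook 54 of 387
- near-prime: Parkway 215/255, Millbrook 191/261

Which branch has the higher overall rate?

Subprime: Parkway 86/330 = 26.1%, Millbrook 54/387 = 14.0% → Parkway
Near-prime: Parkway 215/255 = 84.3%, Millbrook 191/261 = 73.2% → Parkway
Overall: Parkway 301/585 = 51.5%, Millbrook 245/648 = 37.8% → Parkway

Parkway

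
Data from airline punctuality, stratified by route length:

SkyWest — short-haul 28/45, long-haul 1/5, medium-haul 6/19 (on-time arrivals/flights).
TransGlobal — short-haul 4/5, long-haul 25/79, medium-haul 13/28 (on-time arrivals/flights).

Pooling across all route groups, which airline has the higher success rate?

Short-haul: SkyWest 28/45 = 62.2%, TransGlobal 4/5 = 80.0% → TransGlobal
Long-haul: SkyWest 1/5 = 20.0%, TransGlobal 25/79 = 31.6% → TransGlobal
Medium-haul: SkyWest 6/19 = 31.6%, TransGlobal 13/28 = 46.4% → TransGlobal
Overall: SkyWest 35/69 = 50.7%, TransGlobal 42/112 = 37.5% → SkyWest
(TransGlobal wins every route group but SkyWest wins overall — TransGlobal's flights skew toward the low-rate long-haul group.)

SkyWest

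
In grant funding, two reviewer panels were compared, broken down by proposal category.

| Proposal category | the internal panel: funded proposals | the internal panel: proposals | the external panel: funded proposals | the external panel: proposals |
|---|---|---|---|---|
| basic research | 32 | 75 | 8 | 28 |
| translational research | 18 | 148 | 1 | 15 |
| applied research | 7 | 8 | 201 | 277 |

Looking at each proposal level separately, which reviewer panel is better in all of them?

Basic research: the internal panel 32/75 = 42.7%, the external panel 8/28 = 28.6% → the internal panel
Translational research: the internal panel 18/148 = 12.2%, the external panel 1/15 = 6.7% → the internal panel
Applied research: the internal panel 7/8 = 87.5%, the external panel 201/277 = 72.6% → the internal panel
The internal panel has the higher rate in all 3 groups.

the internal panel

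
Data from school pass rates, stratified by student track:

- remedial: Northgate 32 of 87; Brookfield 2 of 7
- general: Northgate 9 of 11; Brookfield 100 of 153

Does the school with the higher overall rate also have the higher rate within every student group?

No

Remedial: Northgate 32/87 = 36.8%, Brookfield 2/7 = 28.6% → Northgate
General: Northgate 9/11 = 81.8%, Brookfield 100/153 = 65.4% → Northgate
Overall: Northgate 41/98 = 41.8%, Brookfield 102/160 = 63.8% → Brookfield
Northgate wins each student group but Brookfield wins overall — the comparison reverses. Northgate's students skew toward remedial, which has a lower base rate.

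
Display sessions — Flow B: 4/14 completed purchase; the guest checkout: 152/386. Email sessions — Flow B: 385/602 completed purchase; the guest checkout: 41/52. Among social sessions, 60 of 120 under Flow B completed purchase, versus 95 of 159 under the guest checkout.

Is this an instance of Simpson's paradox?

Display: Flow B 4/14 = 28.6%, the guest checkout 152/386 = 39.4% → the guest checkout
Email: Flow B 385/602 = 64.0%, the guest checkout 41/52 = 78.8% → the guest checkout
Social: Flow B 60/120 = 50.0%, the guest checkout 95/159 = 59.7% → the guest checkout
Overall: Flow B 449/736 = 61.0%, the guest checkout 288/597 = 48.2% → Flow B
The guest checkout wins each traffic group but Flow B wins overall — the comparison reverses. The guest checkout's sessions skew toward display, which has a lower base rate.

Yes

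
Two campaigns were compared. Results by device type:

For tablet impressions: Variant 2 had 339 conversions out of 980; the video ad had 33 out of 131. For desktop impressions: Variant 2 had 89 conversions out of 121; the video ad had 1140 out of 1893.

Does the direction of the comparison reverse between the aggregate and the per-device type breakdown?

Yes

Tablet: Variant 2 339/980 = 34.6%, the video ad 33/131 = 25.2% → Variant 2
Desktop: Variant 2 89/121 = 73.6%, the video ad 1140/1893 = 60.2% → Variant 2
Overall: Variant 2 428/1101 = 38.9%, the video ad 1173/2024 = 58.0% → the video ad
Variant 2 wins each device group but the video ad wins overall — the comparison reverses. Variant 2's impressions skew toward tablet, which has a lower base rate.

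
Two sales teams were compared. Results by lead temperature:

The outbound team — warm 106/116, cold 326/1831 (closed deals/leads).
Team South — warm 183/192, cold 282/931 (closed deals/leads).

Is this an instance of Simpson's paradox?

No

Warm: the outbound team 106/116 = 91.4%, Team South 183/192 = 95.3% → Team South
Cold: the outbound team 326/1831 = 17.8%, Team South 282/931 = 30.3% → Team South
Overall: the outbound team 432/1947 = 22.2%, Team South 465/1123 = 41.4% → Team South
Team South wins overall and in every lead group — no reversal.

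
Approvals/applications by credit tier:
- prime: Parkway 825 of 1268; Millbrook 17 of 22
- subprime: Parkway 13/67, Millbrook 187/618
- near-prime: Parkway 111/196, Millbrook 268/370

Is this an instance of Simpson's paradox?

Prime: Parkway 825/1268 = 65.1%, Millbrook 17/22 = 77.3% → Millbrook
Subprime: Parkway 13/67 = 19.4%, Millbrook 187/618 = 30.3% → Millbrook
Near-prime: Parkway 111/196 = 56.6%, Millbrook 268/370 = 72.4% → Millbrook
Overall: Parkway 949/1531 = 62.0%, Millbrook 472/1010 = 46.7% → Parkway
Millbrook wins each credit group but Parkway wins overall — the comparison reverses. Millbrook's applications skew toward subprime, which has a lower base rate.

Yes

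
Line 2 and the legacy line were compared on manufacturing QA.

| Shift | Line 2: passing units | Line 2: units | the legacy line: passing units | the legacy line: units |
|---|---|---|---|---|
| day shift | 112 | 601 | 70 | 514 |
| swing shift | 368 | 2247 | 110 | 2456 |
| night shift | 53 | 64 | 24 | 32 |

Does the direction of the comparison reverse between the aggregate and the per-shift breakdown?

Day shift: Line 2 112/601 = 18.6%, the legacy line 70/514 = 13.6% → Line 2
Swing shift: Line 2 368/2247 = 16.4%, the legacy line 110/2456 = 4.5% → Line 2
Night shift: Line 2 53/64 = 82.8%, the legacy line 24/32 = 75.0% → Line 2
Overall: Line 2 533/2912 = 18.3%, the legacy line 204/3002 = 6.8% → Line 2
Line 2 wins overall and in every shift group — no reversal.

No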